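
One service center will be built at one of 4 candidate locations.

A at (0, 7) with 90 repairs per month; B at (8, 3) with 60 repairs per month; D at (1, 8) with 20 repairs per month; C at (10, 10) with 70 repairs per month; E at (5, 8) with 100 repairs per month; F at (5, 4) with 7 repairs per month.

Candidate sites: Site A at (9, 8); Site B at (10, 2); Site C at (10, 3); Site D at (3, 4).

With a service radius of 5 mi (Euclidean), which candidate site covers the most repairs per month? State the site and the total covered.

Coverage radius r = 5 mi; a point is covered iff (Δx)²+(Δy)² ≤ 5² = 25.
  Site A (9, 8): covers {C, E} → 170
  Site B (10, 2): covers {B} → 60
  Site C (10, 3): covers {B} → 60
  Site D (3, 4): covers {A, D, E, F} → 217
Maximum coverage at Site D: 217 repairs per month.

Site D, covering 217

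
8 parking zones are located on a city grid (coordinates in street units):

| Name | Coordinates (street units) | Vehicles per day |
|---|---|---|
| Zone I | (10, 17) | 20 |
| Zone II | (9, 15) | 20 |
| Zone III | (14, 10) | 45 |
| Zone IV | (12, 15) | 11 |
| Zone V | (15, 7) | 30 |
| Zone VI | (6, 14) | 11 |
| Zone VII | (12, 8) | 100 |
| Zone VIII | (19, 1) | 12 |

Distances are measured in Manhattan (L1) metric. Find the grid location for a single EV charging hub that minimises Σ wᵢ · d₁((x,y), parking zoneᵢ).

Manhattan distance separates: Σwᵢ(|x−xᵢ|+|y−yᵢ|) = Σwᵢ|x−xᵢ| + Σwᵢ|y−yᵢ|, so x and y are optimised independently as 1-D weighted medians.
Total weight W = 249; half = 124.5.
x-coordinate, sorted with cumulative weight:
  x=6 (Zone VI, w=11) cum 11
  x=9 (Zone II, w=20) cum 31
  x=10 (Zone I, w=20) cum 51
  x=12 (Zone IV, w=11) cum 62
  x=12 (Zone VII, w=100) cum 162  ← median
  x=14 (Zone III, w=45) cum 207
  x=15 (Zone V, w=30) cum 237
  x=19 (Zone VIII, w=12) cum 249
⇒ x* = 12
y-coordinate, sorted with cumulative weight:
  y=1 (Zone VIII, w=12) cum 12
  y=7 (Zone V, w=30) cum 42
  y=8 (Zone VII, w=100) cum 142  ← median
  y=10 (Zone III, w=45) cum 187
  y=14 (Zone VI, w=11) cum 198
  y=15 (Zone II, w=20) cum 218
  y=15 (Zone IV, w=11) cum 229
  y=17 (Zone I, w=20) cum 249
⇒ y* = 8

(12, 8)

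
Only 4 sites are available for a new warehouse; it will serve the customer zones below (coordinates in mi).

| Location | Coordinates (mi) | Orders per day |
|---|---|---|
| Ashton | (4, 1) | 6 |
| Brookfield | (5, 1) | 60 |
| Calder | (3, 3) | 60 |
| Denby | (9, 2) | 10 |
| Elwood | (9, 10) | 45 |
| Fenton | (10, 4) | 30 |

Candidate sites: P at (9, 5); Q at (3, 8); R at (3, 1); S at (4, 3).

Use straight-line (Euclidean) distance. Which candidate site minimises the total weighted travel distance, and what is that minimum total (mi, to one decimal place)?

S, total 826.7 mi

Total weighted distance at each candidate:
  P (9, 5): total = 1054.7
  Q (3, 8): total = 1390.6
  R (3, 1): total = 1022.1
  S (4, 3): total = 826.7
Minimum is at S with total 826.7 mi.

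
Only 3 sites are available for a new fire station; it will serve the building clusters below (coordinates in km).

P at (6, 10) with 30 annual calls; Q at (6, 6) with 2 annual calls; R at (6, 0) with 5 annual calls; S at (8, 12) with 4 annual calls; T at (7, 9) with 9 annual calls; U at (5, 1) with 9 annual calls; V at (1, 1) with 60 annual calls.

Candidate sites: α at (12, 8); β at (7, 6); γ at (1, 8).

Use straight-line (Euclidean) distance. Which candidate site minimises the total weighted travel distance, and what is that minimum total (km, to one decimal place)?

β, total 724.5 km

Total weighted distance at each candidate:
  α (12, 8): total = 1192.3
  β (7, 6): total = 724.5
  γ (1, 8): total = 799.0
Minimum is at β with total 724.5 km.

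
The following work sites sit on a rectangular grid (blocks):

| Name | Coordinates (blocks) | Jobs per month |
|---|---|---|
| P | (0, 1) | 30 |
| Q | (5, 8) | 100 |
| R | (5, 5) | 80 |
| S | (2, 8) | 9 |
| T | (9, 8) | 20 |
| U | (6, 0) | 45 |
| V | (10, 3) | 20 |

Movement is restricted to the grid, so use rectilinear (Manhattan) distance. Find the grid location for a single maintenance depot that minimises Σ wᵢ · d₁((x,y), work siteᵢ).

(5, 5)

Manhattan distance separates: Σwᵢ(|x−xᵢ|+|y−yᵢ|) = Σwᵢ|x−xᵢ| + Σwᵢ|y−yᵢ|, so x and y are optimised independently as 1-D weighted medians.
Total weight W = 304; half = 152.
x-coordinate, sorted with cumulative weight:
  x=0 (P, w=30) cum 30
  x=2 (S, w=9) cum 39
  x=5 (Q, w=100) cum 139
  x=5 (R, w=80) cum 219  ← median
  x=6 (U, w=45) cum 264
  x=9 (T, w=20) cum 284
  x=10 (V, w=20) cum 304
⇒ x* = 5
y-coordinate, sorted with cumulative weight:
  y=0 (U, w=45) cum 45
  y=1 (P, w=30) cum 75
  y=3 (V, w=20) cum 95
  y=5 (R, w=80) cum 175  ← median
  y=8 (Q, w=100) cum 275
  y=8 (S, w=9) cum 284
  y=8 (T, w=20) cum 304
⇒ y* = 5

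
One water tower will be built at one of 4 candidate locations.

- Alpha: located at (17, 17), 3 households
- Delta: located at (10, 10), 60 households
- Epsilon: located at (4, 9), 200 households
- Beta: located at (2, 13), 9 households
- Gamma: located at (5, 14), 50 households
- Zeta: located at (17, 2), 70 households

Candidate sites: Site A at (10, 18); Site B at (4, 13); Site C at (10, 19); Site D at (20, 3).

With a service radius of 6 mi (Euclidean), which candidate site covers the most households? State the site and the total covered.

Coverage radius r = 6 mi; a point is covered iff (Δx)²+(Δy)² ≤ 6² = 36.
  Site A (10, 18): covers {none} → 0
  Site B (4, 13): covers {Epsilon, Beta, Gamma} → 259
  Site C (10, 19): covers {none} → 0
  Site D (20, 3): covers {Zeta} → 70
Maximum coverage at Site B: 259 households.

Site B, covering 259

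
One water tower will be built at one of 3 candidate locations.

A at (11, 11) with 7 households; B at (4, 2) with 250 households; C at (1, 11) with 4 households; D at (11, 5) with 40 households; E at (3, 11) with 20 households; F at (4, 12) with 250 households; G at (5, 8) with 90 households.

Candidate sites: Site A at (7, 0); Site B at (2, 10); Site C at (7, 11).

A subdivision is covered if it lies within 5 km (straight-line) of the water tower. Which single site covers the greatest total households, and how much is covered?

Site C, covering 367

Coverage radius r = 5 km; a point is covered iff (Δx)²+(Δy)² ≤ 5² = 25.
  Site A (7, 0): covers {B} → 250
  Site B (2, 10): covers {C, E, F, G} → 364
  Site C (7, 11): covers {A, E, F, G} → 367
Maximum coverage at Site C: 367 households.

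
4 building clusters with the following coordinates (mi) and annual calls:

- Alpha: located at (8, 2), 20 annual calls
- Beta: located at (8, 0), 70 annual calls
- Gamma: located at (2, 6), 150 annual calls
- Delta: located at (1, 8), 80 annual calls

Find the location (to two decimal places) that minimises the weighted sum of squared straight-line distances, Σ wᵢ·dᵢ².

(3.44, 4.94)

The minimiser of Σwᵢ‖p−pᵢ‖² is the weighted centroid p* = (Σwᵢpᵢ)/(Σwᵢ).
Σwᵢ = 320.
Σwᵢxᵢ = 20·8 + 70·8 + 150·2 + 80·1 = 1100.
Σwᵢyᵢ = 20·2 + 70·0 + 150·6 + 80·8 = 1580.
x* = 1100/320 = 3.44, y* = 1580/320 = 4.94.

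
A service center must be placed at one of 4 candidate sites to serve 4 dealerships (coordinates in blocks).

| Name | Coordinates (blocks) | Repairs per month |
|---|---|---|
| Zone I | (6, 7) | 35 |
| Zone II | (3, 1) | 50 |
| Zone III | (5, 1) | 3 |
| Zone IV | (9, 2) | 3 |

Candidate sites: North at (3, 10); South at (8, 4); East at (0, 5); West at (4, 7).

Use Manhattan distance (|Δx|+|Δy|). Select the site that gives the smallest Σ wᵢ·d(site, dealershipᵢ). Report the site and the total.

West, total 471 blocks

Total weighted distance at each candidate:
  North (3, 10): total = 735
  South (8, 4): total = 602
  East (0, 5): total = 693
  West (4, 7): total = 471
Minimum is at West with total 471 blocks.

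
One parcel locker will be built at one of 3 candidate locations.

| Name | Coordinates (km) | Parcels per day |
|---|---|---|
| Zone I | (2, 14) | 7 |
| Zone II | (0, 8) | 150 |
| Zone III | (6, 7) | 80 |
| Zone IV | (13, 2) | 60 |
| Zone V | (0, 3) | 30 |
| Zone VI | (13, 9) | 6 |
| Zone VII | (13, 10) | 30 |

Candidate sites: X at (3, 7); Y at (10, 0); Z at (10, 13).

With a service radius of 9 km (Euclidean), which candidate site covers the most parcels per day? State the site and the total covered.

X, covering 267

Coverage radius r = 9 km; a point is covered iff (Δx)²+(Δy)² ≤ 9² = 81.
  X (3, 7): covers {Zone I, Zone II, Zone III, Zone V} → 267
  Y (10, 0): covers {Zone III, Zone IV} → 140
  Z (10, 13): covers {Zone I, Zone III, Zone VI, Zone VII} → 123
Maximum coverage at X: 267 parcels per day.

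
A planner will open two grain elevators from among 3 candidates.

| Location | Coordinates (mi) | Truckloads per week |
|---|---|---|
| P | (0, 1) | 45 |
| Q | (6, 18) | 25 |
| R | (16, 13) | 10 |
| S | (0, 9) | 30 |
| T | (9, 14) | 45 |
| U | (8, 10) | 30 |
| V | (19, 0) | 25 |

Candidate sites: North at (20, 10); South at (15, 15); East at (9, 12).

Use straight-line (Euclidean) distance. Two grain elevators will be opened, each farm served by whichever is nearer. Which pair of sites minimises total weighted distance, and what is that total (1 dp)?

Evaluate every pair (each demand assigned to the nearer of the two):
  {North, East}: total = 1550.2
  {South, East}: total = 1659.4
  {North, South}: total = 2450.6
Best pair: {North, East} with total 1550.2.

{North, East}, total 1550.2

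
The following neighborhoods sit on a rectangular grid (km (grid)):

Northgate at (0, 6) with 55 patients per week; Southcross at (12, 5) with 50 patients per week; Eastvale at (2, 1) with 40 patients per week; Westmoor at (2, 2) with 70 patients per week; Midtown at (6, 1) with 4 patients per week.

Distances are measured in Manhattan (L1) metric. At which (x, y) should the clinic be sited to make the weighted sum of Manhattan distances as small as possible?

Manhattan distance separates: Σwᵢ(|x−xᵢ|+|y−yᵢ|) = Σwᵢ|x−xᵢ| + Σwᵢ|y−yᵢ|, so x and y are optimised independently as 1-D weighted medians.
Total weight W = 219; half = 109.5.
x-coordinate, sorted with cumulative weight:
  x=0 (Northgate, w=55) cum 55
  x=2 (Eastvale, w=40) cum 95
  x=2 (Westmoor, w=70) cum 165  ← median
  x=6 (Midtown, w=4) cum 169
  x=12 (Southcross, w=50) cum 219
⇒ x* = 2
y-coordinate, sorted with cumulative weight:
  y=1 (Eastvale, w=40) cum 40
  y=1 (Midtown, w=4) cum 44
  y=2 (Westmoor, w=70) cum 114  ← median
  y=5 (Southcross, w=50) cum 164
  y=6 (Northgate, w=55) cum 219
⇒ y* = 2

(2, 2)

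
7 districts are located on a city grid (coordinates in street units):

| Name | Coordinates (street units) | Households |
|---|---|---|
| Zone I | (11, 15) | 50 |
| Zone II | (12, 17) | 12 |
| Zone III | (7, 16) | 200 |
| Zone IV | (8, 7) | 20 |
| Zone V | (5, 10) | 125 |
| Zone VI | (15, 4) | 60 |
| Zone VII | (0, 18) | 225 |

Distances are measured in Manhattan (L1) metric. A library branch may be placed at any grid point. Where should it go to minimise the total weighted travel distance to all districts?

Manhattan distance separates: Σwᵢ(|x−xᵢ|+|y−yᵢ|) = Σwᵢ|x−xᵢ| + Σwᵢ|y−yᵢ|, so x and y are optimised independently as 1-D weighted medians.
Total weight W = 692; half = 346.
x-coordinate, sorted with cumulative weight:
  x=0 (Zone VII, w=225) cum 225
  x=5 (Zone V, w=125) cum 350  ← median
  x=7 (Zone III, w=200) cum 550
  x=8 (Zone IV, w=20) cum 570
  x=11 (Zone I, w=50) cum 620
  x=12 (Zone II, w=12) cum 632
  x=15 (Zone VI, w=60) cum 692
⇒ x* = 5
y-coordinate, sorted with cumulative weight:
  y=4 (Zone VI, w=60) cum 60
  y=7 (Zone IV, w=20) cum 80
  y=10 (Zone V, w=125) cum 205
  y=15 (Zone I, w=50) cum 255
  y=16 (Zone III, w=200) cum 455  ← median
  y=17 (Zone II, w=12) cum 467
  y=18 (Zone VII, w=225) cum 692
⇒ y* = 16

(5, 16)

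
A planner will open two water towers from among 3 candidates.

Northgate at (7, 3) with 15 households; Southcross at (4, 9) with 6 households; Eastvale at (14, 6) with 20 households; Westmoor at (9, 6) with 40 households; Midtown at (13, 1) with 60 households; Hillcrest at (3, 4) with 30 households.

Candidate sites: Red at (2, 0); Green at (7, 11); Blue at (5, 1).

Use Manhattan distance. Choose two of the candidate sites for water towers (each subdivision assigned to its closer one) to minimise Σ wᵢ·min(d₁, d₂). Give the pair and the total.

{Green, Blue}, total 1240

Evaluate every pair (each demand assigned to the nearer of the two):
  {Green, Blue}: total = 1240
  {Red, Blue}: total = 1384
  {Red, Green}: total = 1540
Best pair: {Green, Blue} with total 1240.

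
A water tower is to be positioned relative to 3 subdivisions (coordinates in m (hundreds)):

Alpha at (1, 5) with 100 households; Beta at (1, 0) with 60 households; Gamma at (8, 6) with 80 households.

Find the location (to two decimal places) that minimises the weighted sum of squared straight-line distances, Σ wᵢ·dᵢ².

The minimiser of Σwᵢ‖p−pᵢ‖² is the weighted centroid p* = (Σwᵢpᵢ)/(Σwᵢ).
Σwᵢ = 240.
Σwᵢxᵢ = 100·1 + 60·1 + 80·8 = 800.
Σwᵢyᵢ = 100·5 + 60·0 + 80·6 = 980.
x* = 800/240 = 3.33, y* = 980/240 = 4.08.

(3.33, 4.08)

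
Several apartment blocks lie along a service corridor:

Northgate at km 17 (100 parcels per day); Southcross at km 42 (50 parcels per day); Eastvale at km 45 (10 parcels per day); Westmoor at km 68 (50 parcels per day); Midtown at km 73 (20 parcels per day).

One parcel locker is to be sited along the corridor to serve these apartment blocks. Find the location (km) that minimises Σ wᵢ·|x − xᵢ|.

For a sum of weighted absolute distances on a line, the optimum is the weighted median (not the mean). Total weight W = 230; half-weight = 115.
Sort by position and accumulate weight:
  km 17 (Northgate, w=100) → cum 100
  km 42 (Southcross, w=50) → cum 150  ≥ 115 → median here
  km 45 (Eastvale, w=10) → cum 160
  km 68 (Westmoor, w=50) → cum 210
  km 73 (Midtown, w=20) → cum 230
Optimal location: km 42.

x = 42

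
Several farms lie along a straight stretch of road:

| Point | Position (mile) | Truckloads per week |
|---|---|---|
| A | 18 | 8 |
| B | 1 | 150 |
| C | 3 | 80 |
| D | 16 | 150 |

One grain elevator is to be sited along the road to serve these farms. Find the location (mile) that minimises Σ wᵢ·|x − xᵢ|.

x = 3

For a sum of weighted absolute distances on a line, the optimum is the weighted median (not the mean). Total weight W = 388; half-weight = 194.
Sort by position and accumulate weight:
  mile 1 (B, w=150) → cum 150
  mile 3 (C, w=80) → cum 230  ≥ 194 → median here
  mile 16 (D, w=150) → cum 380
  mile 18 (A, w=8) → cum 388
Optimal location: mile 3.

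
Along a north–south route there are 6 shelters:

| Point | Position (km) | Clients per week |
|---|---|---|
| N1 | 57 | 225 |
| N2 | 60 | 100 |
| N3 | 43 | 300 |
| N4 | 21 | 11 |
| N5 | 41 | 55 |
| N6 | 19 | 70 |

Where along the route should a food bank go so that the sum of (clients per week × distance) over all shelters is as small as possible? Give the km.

x = 43

For a sum of weighted absolute distances on a line, the optimum is the weighted median (not the mean). Total weight W = 761; half-weight = 380.5.
Sort by position and accumulate weight:
  km 19 (N6, w=70) → cum 70
  km 21 (N4, w=11) → cum 81
  km 41 (N5, w=55) → cum 136
  km 43 (N3, w=300) → cum 436  ≥ 380.5 → median here
  km 57 (N1, w=225) → cum 661
  km 60 (N2, w=100) → cum 761
Optimal location: km 43.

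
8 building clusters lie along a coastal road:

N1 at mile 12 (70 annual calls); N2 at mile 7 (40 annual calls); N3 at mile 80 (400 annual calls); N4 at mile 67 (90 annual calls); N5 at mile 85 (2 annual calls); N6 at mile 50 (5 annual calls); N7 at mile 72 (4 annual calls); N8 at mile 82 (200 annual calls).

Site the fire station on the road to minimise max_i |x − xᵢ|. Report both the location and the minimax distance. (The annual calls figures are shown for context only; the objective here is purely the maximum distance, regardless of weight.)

location 46, max distance 39

The 1-center on a line is the midpoint of the two extreme points: leftmost at 7, rightmost at 85.
Optimal location = (7 + 85)/2 = 46; maximum distance = (85 − 7)/2 = 39.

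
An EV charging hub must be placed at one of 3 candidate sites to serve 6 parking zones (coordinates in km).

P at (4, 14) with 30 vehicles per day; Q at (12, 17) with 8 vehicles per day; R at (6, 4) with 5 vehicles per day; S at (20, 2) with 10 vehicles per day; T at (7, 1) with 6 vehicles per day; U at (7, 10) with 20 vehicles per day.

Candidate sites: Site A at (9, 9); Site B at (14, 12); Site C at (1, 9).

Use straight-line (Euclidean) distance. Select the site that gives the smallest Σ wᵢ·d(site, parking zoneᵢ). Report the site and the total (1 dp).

Total weighted distance at each candidate:
  Site A (9, 9): total = 534.2
  Site B (14, 12): total = 746.0
  Site C (1, 9): total = 703.2
Minimum is at Site A with total 534.2 km.

Site A, total 534.2 km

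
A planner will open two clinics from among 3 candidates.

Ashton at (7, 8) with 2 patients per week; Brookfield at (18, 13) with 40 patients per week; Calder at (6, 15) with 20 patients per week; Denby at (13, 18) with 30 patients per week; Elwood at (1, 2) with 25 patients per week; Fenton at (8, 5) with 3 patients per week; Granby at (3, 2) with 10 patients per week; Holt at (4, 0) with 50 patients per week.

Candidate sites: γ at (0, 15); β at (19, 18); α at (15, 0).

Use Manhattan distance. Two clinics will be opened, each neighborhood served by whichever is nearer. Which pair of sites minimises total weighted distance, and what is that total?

{β, α}, total 1898

Evaluate every pair (each demand assigned to the nearer of the two):
  {β, α}: total = 1898
  {γ, β}: total = 2082
  {γ, α}: total = 2344
Best pair: {β, α} with total 1898.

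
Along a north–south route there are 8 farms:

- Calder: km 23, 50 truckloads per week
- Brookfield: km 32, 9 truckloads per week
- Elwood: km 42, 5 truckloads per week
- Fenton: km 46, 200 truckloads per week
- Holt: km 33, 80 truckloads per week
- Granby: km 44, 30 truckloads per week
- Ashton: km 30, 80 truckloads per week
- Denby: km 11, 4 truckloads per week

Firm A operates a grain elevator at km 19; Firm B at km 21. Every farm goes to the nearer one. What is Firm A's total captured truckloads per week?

4

The indifferent point is the midpoint (19+21)/2 = 20; farms left of it (closer to Firm A at 19) go to Firm A, those right go to Firm B.
  Denby at 11 (w=4) → Firm A
  Calder at 23 (w=50) → Firm B
  Ashton at 30 (w=80) → Firm B
  Brookfield at 32 (w=9) → Firm B
  Holt at 33 (w=80) → Firm B
  Elwood at 42 (w=5) → Firm B
  Granby at 44 (w=30) → Firm B
  Fenton at 46 (w=200) → Firm B
Firm A captures 4; Firm B captures 454.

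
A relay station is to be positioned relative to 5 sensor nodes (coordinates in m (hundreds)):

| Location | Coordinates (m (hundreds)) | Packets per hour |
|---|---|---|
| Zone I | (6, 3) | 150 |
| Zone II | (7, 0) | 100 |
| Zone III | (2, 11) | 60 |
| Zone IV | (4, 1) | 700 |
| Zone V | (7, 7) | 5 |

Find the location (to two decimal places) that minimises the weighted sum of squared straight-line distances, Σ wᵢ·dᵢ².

The minimiser of Σwᵢ‖p−pᵢ‖² is the weighted centroid p* = (Σwᵢpᵢ)/(Σwᵢ).
Σwᵢ = 1015.
Σwᵢxᵢ = 150·6 + 100·7 + 60·2 + 700·4 + 5·7 = 4555.
Σwᵢyᵢ = 150·3 + 100·0 + 60·11 + 700·1 + 5·7 = 1845.
x* = 4555/1015 = 4.49, y* = 1845/1015 = 1.82.

(4.49, 1.82)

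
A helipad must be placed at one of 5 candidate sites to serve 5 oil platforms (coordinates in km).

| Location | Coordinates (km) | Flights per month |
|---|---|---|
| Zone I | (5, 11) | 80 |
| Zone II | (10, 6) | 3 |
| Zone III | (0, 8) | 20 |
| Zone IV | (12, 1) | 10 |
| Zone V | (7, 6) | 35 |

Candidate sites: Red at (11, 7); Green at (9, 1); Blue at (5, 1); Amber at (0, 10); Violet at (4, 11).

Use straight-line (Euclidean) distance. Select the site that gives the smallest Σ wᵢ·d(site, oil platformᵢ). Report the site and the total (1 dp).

Total weighted distance at each candidate:
  Red (11, 7): total = 1007.2
  Green (9, 1): total = 1323.4
  Blue (5, 1): total = 1251.7
  Amber (0, 10): total = 912.4
  Violet (4, 11): total = 535.6
Minimum is at Violet with total 535.6 km.

Violet, total 535.6 km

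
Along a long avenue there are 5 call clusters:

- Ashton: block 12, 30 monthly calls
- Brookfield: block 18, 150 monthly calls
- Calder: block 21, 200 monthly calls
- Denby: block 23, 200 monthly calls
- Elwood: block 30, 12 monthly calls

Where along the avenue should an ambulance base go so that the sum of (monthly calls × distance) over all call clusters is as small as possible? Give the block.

x = 21

For a sum of weighted absolute distances on a line, the optimum is the weighted median (not the mean). Total weight W = 592; half-weight = 296.
Sort by position and accumulate weight:
  block 12 (Ashton, w=30) → cum 30
  block 18 (Brookfield, w=150) → cum 180
  block 21 (Calder, w=200) → cum 380  ≥ 296 → median here
  block 23 (Denby, w=200) → cum 580
  block 30 (Elwood, w=12) → cum 592
Optimal location: block 21.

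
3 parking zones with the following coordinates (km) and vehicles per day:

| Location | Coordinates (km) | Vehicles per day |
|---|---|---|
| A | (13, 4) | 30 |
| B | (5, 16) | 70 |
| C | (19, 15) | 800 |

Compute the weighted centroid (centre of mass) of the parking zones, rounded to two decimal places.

(17.71, 14.71)

The minimiser of Σwᵢ‖p−pᵢ‖² is the weighted centroid p* = (Σwᵢpᵢ)/(Σwᵢ).
Σwᵢ = 900.
Σwᵢxᵢ = 30·13 + 70·5 + 800·19 = 15940.
Σwᵢyᵢ = 30·4 + 70·16 + 800·15 = 13240.
x* = 15940/900 = 17.71, y* = 13240/900 = 14.71.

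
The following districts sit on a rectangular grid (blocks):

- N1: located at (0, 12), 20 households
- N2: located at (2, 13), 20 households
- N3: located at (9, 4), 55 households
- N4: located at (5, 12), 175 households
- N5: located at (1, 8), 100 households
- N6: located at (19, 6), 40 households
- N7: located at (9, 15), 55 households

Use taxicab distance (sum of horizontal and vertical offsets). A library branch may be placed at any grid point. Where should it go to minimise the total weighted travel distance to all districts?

Manhattan distance separates: Σwᵢ(|x−xᵢ|+|y−yᵢ|) = Σwᵢ|x−xᵢ| + Σwᵢ|y−yᵢ|, so x and y are optimised independently as 1-D weighted medians.
Total weight W = 465; half = 232.5.
x-coordinate, sorted with cumulative weight:
  x=0 (N1, w=20) cum 20
  x=1 (N5, w=100) cum 120
  x=2 (N2, w=20) cum 140
  x=5 (N4, w=175) cum 315  ← median
  x=9 (N3, w=55) cum 370
  x=9 (N7, w=55) cum 425
  x=19 (N6, w=40) cum 465
⇒ x* = 5
y-coordinate, sorted with cumulative weight:
  y=4 (N3, w=55) cum 55
  y=6 (N6, w=40) cum 95
  y=8 (N5, w=100) cum 195
  y=12 (N1, w=20) cum 215
  y=12 (N4, w=175) cum 390  ← median
  y=13 (N2, w=20) cum 410
  y=15 (N7, w=55) cum 465
⇒ y* = 12

(5, 12)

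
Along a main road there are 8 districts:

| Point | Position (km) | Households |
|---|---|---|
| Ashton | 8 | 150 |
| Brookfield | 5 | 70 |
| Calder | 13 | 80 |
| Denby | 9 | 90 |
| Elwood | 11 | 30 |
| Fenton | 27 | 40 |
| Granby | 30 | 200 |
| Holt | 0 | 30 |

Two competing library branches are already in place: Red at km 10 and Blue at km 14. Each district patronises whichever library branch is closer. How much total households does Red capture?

The indifferent point is the midpoint (10+14)/2 = 12; districts left of it (closer to Red at 10) go to Red, those right go to Blue.
  Holt at 0 (w=30) → Red
  Brookfield at 5 (w=70) → Red
  Ashton at 8 (w=150) → Red
  Denby at 9 (w=90) → Red
  Elwood at 11 (w=30) → Red
  Calder at 13 (w=80) → Blue
  Fenton at 27 (w=40) → Blue
  Granby at 30 (w=200) → Blue
Red captures 370; Blue captures 320.

370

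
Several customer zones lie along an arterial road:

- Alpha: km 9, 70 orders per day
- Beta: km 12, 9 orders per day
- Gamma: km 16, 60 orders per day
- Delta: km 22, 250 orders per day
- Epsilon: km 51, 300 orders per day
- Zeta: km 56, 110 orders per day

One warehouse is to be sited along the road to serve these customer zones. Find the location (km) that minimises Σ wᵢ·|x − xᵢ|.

For a sum of weighted absolute distances on a line, the optimum is the weighted median (not the mean). Total weight W = 799; half-weight = 399.5.
Sort by position and accumulate weight:
  km 9 (Alpha, w=70) → cum 70
  km 12 (Beta, w=9) → cum 79
  km 16 (Gamma, w=60) → cum 139
  km 22 (Delta, w=250) → cum 389
  km 51 (Epsilon, w=300) → cum 689  ≥ 399.5 → median here
  km 56 (Zeta, w=110) → cum 799
Optimal location: km 51.

x = 51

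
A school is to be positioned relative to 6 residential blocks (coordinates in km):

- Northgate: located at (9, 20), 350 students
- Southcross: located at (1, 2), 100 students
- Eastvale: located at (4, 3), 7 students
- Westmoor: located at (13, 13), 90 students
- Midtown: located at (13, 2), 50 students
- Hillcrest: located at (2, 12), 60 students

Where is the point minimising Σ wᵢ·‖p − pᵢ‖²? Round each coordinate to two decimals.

(7.94, 14.02)

The minimiser of Σwᵢ‖p−pᵢ‖² is the weighted centroid p* = (Σwᵢpᵢ)/(Σwᵢ).
Σwᵢ = 657.
Σwᵢxᵢ = 350·9 + 100·1 + 7·4 + 90·13 + 50·13 + 60·2 = 5218.
Σwᵢyᵢ = 350·20 + 100·2 + 7·3 + 90·13 + 50·2 + 60·12 = 9211.
x* = 5218/657 = 7.94, y* = 9211/657 = 14.02.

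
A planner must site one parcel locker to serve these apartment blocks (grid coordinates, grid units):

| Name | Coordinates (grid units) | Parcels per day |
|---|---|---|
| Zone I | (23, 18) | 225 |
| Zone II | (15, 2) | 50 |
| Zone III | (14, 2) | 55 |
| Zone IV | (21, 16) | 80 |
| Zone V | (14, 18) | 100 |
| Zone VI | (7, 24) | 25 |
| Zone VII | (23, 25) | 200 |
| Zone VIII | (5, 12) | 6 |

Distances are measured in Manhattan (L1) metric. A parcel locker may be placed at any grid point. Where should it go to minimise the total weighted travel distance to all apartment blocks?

Manhattan distance separates: Σwᵢ(|x−xᵢ|+|y−yᵢ|) = Σwᵢ|x−xᵢ| + Σwᵢ|y−yᵢ|, so x and y are optimised independently as 1-D weighted medians.
Total weight W = 741; half = 370.5.
x-coordinate, sorted with cumulative weight:
  x=5 (Zone VIII, w=6) cum 6
  x=7 (Zone VI, w=25) cum 31
  x=14 (Zone III, w=55) cum 86
  x=14 (Zone V, w=100) cum 186
  x=15 (Zone II, w=50) cum 236
  x=21 (Zone IV, w=80) cum 316
  x=23 (Zone I, w=225) cum 541  ← median
  x=23 (Zone VII, w=200) cum 741
⇒ x* = 23
y-coordinate, sorted with cumulative weight:
  y=2 (Zone II, w=50) cum 50
  y=2 (Zone III, w=55) cum 105
  y=12 (Zone VIII, w=6) cum 111
  y=16 (Zone IV, w=80) cum 191
  y=18 (Zone I, w=225) cum 416  ← median
  y=18 (Zone V, w=100) cum 516
  y=24 (Zone VI, w=25) cum 541
  y=25 (Zone VII, w=200) cum 741
⇒ y* = 18

(23, 18)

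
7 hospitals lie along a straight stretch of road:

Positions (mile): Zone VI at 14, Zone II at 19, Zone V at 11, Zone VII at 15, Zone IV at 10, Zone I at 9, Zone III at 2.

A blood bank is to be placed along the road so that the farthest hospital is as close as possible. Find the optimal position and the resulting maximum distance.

location 10.5, max distance 8.5

The 1-center on a line is the midpoint of the two extreme points: leftmost at 2, rightmost at 19.
Optimal location = (2 + 19)/2 = 10.5; maximum distance = (19 − 2)/2 = 8.5.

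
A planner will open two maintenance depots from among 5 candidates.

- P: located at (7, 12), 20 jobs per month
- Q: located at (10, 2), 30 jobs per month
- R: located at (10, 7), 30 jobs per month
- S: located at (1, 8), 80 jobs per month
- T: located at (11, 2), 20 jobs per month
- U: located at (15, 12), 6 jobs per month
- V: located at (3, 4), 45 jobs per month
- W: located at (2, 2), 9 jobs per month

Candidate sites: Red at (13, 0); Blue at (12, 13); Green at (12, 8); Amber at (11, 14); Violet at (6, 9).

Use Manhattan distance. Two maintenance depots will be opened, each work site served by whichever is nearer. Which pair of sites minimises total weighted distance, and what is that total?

Evaluate every pair (each demand assigned to the nearer of the two):
  {Red, Violet}: total = 1501
  {Green, Violet}: total = 1531
  {Blue, Violet}: total = 1793
  {Amber, Violet}: total = 1805
  {Red, Green}: total = 2124
  {Blue, Green}: total = 2223
  {Green, Amber}: total = 2235
  {Red, Blue}: total = 2641
  {Red, Amber}: total = 2653
  {Blue, Amber}: total = 3293
Best pair: {Red, Violet} with total 1501.

{Red, Violet}, total 1501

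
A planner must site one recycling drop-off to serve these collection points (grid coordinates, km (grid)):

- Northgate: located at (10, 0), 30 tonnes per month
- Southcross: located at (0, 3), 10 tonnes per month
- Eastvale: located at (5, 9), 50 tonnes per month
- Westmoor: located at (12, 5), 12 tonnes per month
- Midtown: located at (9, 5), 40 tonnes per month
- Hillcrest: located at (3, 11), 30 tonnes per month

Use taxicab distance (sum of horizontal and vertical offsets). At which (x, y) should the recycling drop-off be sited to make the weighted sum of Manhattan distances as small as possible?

(5, 5)

Manhattan distance separates: Σwᵢ(|x−xᵢ|+|y−yᵢ|) = Σwᵢ|x−xᵢ| + Σwᵢ|y−yᵢ|, so x and y are optimised independently as 1-D weighted medians.
Total weight W = 172; half = 86.
x-coordinate, sorted with cumulative weight:
  x=0 (Southcross, w=10) cum 10
  x=3 (Hillcrest, w=30) cum 40
  x=5 (Eastvale, w=50) cum 90  ← median
  x=9 (Midtown, w=40) cum 130
  x=10 (Northgate, w=30) cum 160
  x=12 (Westmoor, w=12) cum 172
⇒ x* = 5
y-coordinate, sorted with cumulative weight:
  y=0 (Northgate, w=30) cum 30
  y=3 (Southcross, w=10) cum 40
  y=5 (Westmoor, w=12) cum 52
  y=5 (Midtown, w=40) cum 92  ← median
  y=9 (Eastvale, w=50) cum 142
  y=11 (Hillcrest, w=30) cum 172
⇒ y* = 5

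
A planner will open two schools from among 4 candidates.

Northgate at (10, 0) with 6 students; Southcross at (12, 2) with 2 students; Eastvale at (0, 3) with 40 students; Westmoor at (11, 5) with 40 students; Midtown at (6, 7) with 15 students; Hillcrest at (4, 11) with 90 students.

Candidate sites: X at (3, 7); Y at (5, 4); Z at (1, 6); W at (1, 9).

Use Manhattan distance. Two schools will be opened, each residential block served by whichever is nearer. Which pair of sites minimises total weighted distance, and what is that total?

Evaluate every pair (each demand assigned to the nearer of the two):
  {X, Y}: total = 1087
  {Y, W}: total = 1102
  {X, Z}: total = 1167
  {Z, W}: total = 1260
  {X, W}: total = 1287
  {Y, Z}: total = 1292
Best pair: {X, Y} with total 1087.

{X, Y}, total 1087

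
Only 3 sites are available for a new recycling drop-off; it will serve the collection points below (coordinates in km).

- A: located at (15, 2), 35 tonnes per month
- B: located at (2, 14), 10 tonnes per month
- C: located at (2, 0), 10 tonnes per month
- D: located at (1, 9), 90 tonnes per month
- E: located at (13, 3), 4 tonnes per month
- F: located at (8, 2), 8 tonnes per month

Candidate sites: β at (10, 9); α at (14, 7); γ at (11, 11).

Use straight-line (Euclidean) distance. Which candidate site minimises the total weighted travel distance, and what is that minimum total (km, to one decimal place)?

Total weighted distance at each candidate:
  β (10, 9): total = 1410.9
  α (14, 7): total = 1719.1
  γ (11, 11): total = 1608.4
Minimum is at β with total 1410.9 km.

β, total 1410.9 km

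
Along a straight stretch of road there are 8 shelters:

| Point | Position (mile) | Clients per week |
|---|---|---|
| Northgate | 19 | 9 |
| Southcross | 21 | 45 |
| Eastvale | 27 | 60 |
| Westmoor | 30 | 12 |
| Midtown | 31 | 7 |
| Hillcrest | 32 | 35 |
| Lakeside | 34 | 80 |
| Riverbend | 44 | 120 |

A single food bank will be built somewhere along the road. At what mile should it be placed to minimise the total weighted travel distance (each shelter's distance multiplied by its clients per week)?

x = 34

For a sum of weighted absolute distances on a line, the optimum is the weighted median (not the mean). Total weight W = 368; half-weight = 184.
Sort by position and accumulate weight:
  mile 19 (Northgate, w=9) → cum 9
  mile 21 (Southcross, w=45) → cum 54
  mile 27 (Eastvale, w=60) → cum 114
  mile 30 (Westmoor, w=12) → cum 126
  mile 31 (Midtown, w=7) → cum 133
  mile 32 (Hillcrest, w=35) → cum 168
  mile 34 (Lakeside, w=80) → cum 248  ≥ 184 → median here
  mile 44 (Riverbend, w=120) → cum 368
Optimal location: mile 34.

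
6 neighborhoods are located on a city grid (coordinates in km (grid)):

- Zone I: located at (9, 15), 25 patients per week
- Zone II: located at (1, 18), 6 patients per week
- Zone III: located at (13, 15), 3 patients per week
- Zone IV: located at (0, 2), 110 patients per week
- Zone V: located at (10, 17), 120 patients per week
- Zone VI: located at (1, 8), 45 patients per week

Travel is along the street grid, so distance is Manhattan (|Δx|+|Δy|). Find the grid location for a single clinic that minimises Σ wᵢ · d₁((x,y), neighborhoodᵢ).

Manhattan distance separates: Σwᵢ(|x−xᵢ|+|y−yᵢ|) = Σwᵢ|x−xᵢ| + Σwᵢ|y−yᵢ|, so x and y are optimised independently as 1-D weighted medians.
Total weight W = 309; half = 154.5.
x-coordinate, sorted with cumulative weight:
  x=0 (Zone IV, w=110) cum 110
  x=1 (Zone II, w=6) cum 116
  x=1 (Zone VI, w=45) cum 161  ← median
  x=9 (Zone I, w=25) cum 186
  x=10 (Zone V, w=120) cum 306
  x=13 (Zone III, w=3) cum 309
⇒ x* = 1
y-coordinate, sorted with cumulative weight:
  y=2 (Zone IV, w=110) cum 110
  y=8 (Zone VI, w=45) cum 155  ← median
  y=15 (Zone I, w=25) cum 180
  y=15 (Zone III, w=3) cum 183
  y=17 (Zone V, w=120) cum 303
  y=18 (Zone II, w=6) cum 309
⇒ y* = 8

(1, 8)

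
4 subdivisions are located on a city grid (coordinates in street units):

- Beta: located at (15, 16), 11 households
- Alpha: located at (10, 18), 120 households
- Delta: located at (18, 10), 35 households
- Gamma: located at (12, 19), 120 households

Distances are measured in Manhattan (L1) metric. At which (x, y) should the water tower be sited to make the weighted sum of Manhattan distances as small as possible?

(12, 18)

Manhattan distance separates: Σwᵢ(|x−xᵢ|+|y−yᵢ|) = Σwᵢ|x−xᵢ| + Σwᵢ|y−yᵢ|, so x and y are optimised independently as 1-D weighted medians.
Total weight W = 286; half = 143.
x-coordinate, sorted with cumulative weight:
  x=10 (Alpha, w=120) cum 120
  x=12 (Gamma, w=120) cum 240  ← median
  x=15 (Beta, w=11) cum 251
  x=18 (Delta, w=35) cum 286
⇒ x* = 12
y-coordinate, sorted with cumulative weight:
  y=10 (Delta, w=35) cum 35
  y=16 (Beta, w=11) cum 46
  y=18 (Alpha, w=120) cum 166  ← median
  y=19 (Gamma, w=120) cum 286
⇒ y* = 18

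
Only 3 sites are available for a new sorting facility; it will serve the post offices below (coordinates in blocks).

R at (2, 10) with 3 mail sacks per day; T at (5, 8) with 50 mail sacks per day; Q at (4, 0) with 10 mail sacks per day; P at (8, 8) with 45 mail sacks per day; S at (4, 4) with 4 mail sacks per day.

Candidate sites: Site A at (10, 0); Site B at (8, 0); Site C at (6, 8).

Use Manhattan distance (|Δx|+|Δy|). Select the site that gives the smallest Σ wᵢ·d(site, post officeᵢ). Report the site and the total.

Total weighted distance at each candidate:
  Site A (10, 0): total = 1254
  Site B (8, 0): total = 1030
  Site C (6, 8): total = 282
Minimum is at Site C with total 282 blocks.

Site C, total 282 blocks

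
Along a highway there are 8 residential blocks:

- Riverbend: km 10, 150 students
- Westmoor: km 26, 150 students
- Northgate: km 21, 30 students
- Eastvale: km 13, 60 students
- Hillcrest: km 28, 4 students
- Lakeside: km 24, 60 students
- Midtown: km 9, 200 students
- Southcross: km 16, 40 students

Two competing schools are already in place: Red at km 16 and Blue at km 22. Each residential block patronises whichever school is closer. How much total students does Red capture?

The indifferent point is the midpoint (16+22)/2 = 19; residential blocks left of it (closer to Red at 16) go to Red, those right go to Blue.
  Midtown at 9 (w=200) → Red
  Riverbend at 10 (w=150) → Red
  Eastvale at 13 (w=60) → Red
  Southcross at 16 (w=40) → Red
  Northgate at 21 (w=30) → Blue
  Lakeside at 24 (w=60) → Blue
  Westmoor at 26 (w=150) → Blue
  Hillcrest at 28 (w=4) → Blue
Red captures 450; Blue captures 244.

450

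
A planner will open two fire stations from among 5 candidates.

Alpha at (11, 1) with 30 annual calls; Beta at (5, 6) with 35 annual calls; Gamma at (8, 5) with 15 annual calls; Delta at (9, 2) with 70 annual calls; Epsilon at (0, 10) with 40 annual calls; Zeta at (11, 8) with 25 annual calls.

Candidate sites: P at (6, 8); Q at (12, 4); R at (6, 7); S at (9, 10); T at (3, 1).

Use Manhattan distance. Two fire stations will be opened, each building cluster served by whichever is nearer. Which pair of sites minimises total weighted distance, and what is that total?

{Q, R}, total 1085

Evaluate every pair (each demand assigned to the nearer of the two):
  {Q, R}: total = 1085
  {P, Q}: total = 1095
  {Q, S}: total = 1285
  {P, T}: total = 1355
  {R, T}: total = 1370
  {Q, T}: total = 1395
  {P, R}: total = 1465
  {R, S}: total = 1480
  {P, S}: total = 1490
  {S, T}: total = 1525
Best pair: {Q, R} with total 1085.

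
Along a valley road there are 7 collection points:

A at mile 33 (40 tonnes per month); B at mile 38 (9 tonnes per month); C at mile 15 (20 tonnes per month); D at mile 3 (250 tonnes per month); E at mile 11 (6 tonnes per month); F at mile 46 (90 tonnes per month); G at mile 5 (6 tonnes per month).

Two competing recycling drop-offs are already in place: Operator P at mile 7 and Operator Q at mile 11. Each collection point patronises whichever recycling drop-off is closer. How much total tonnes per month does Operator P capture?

256

The indifferent point is the midpoint (7+11)/2 = 9; collection points left of it (closer to Operator P at 7) go to Operator P, those right go to Operator Q.
  D at 3 (w=250) → Operator P
  G at 5 (w=6) → Operator P
  E at 11 (w=6) → Operator Q
  C at 15 (w=20) → Operator Q
  A at 33 (w=40) → Operator Q
  B at 38 (w=9) → Operator Q
  F at 46 (w=90) → Operator Q
Operator P captures 256; Operator Q captures 165.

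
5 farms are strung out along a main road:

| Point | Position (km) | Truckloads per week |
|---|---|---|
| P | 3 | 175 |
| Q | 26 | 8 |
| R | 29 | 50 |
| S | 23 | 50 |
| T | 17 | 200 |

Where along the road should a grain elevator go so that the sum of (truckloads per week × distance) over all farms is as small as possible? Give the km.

x = 17

For a sum of weighted absolute distances on a line, the optimum is the weighted median (not the mean). Total weight W = 483; half-weight = 241.5.
Sort by position and accumulate weight:
  km 3 (P, w=175) → cum 175
  km 17 (T, w=200) → cum 375  ≥ 241.5 → median here
  km 23 (S, w=50) → cum 425
  km 26 (Q, w=8) → cum 433
  km 29 (R, w=50) → cum 483
Optimal location: km 17.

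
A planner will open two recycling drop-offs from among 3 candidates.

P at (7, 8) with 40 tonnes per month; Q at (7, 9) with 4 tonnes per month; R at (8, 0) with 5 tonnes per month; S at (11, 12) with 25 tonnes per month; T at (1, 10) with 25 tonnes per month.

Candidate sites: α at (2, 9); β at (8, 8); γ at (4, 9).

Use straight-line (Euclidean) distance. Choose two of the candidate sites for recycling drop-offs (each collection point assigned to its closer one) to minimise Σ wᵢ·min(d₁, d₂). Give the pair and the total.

{α, β}, total 246.0

Evaluate every pair (each demand assigned to the nearer of the two):
  {α, β}: total = 246.0
  {β, γ}: total = 289.7
  {α, γ}: total = 413.5
Best pair: {α, β} with total 246.0.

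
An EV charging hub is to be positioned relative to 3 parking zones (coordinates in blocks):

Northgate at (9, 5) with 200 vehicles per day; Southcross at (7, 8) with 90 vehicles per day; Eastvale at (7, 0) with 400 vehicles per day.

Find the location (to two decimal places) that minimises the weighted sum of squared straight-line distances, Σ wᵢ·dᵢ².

The minimiser of Σwᵢ‖p−pᵢ‖² is the weighted centroid p* = (Σwᵢpᵢ)/(Σwᵢ).
Σwᵢ = 690.
Σwᵢxᵢ = 200·9 + 90·7 + 400·7 = 5230.
Σwᵢyᵢ = 200·5 + 90·8 + 400·0 = 1720.
x* = 5230/690 = 7.58, y* = 1720/690 = 2.49.

(7.58, 2.49)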